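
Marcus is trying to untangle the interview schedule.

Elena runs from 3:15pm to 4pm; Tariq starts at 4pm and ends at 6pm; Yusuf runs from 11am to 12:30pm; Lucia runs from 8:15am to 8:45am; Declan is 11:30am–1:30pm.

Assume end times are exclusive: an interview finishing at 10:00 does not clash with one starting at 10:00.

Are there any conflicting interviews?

Yes

Sorted by start: Lucia, Yusuf, Declan, Elena, Tariq.
Yusuf starts after Lucia ends — done with Lucia.
Declan starts before Yusuf ends → Yusuf and Declan overlap.
That's a conflict, so the schedule is not conflict-free.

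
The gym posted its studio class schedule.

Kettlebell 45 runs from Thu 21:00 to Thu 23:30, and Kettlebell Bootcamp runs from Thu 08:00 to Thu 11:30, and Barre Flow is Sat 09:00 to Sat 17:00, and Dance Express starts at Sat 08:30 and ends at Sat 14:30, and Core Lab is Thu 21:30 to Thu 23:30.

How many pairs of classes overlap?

Check each pair: they overlap iff neither finishes before the other starts.
Sorted by start: Kettlebell Bootcamp, Kettlebell 45, Core Lab, Dance Express, Barre Flow.
Kettlebell 45 starts after Kettlebell Bootcamp ends — done with Kettlebell Bootcamp.
Core Lab starts before Kettlebell 45 ends → Kettlebell 45 and Core Lab overlap.
Dance Express starts after Kettlebell 45 ends — done with Kettlebell 45.
Dance Express starts after Core Lab ends — done with Core Lab.
Barre Flow starts before Dance Express ends → Dance Express and Barre Flow overlap.
Overlapping pairs: Barre Flow & Dance Express, Core Lab & Kettlebell 45 — 2 in total.

2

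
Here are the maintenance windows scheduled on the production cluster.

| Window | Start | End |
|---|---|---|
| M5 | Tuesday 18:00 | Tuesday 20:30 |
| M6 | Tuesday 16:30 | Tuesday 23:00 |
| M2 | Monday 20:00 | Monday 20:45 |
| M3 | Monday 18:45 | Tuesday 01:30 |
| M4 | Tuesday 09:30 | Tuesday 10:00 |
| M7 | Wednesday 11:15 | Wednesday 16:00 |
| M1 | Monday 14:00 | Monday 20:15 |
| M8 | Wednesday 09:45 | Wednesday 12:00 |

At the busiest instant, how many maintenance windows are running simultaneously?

3

Sort all start/end points and keep a running count:
Monday 14:00 start M1 → 1
Monday 18:45 start M3 → 2
Monday 20:00 start M2 → 3
Monday 20:15 end M1 → 2
Monday 20:45 end M2 → 1
Tuesday 01:30 end M3 → 0
Tuesday 09:30 start M4 → 1
Tuesday 10:00 end M4 → 0
Tuesday 16:30 start M6 → 1
Tuesday 18:00 start M5 → 2
Tuesday 20:30 end M5 → 1
Tuesday 23:00 end M6 → 0
Wednesday 09:45 start M8 → 1
Wednesday 11:15 start M7 → 2
Wednesday 12:00 end M8 → 1
Wednesday 16:00 end M7 → 0
Peak is 3, at Monday 20:00 (M1, M2, M3).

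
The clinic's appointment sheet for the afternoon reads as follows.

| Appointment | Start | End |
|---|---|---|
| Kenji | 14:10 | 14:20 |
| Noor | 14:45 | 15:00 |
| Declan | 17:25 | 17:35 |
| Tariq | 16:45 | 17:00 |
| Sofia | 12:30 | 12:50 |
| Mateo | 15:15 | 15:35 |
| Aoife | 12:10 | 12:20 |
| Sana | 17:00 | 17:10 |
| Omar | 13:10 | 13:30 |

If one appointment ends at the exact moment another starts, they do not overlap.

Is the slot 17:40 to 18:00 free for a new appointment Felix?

Yes — the slot is free

Aoife: ends 12:20 at or before Felix starts 17:40 → clear.
Sofia: ends 12:50 at or before Felix starts 17:40 → clear.
Omar: ends 13:30 at or before Felix starts 17:40 → clear.
Kenji: ends 14:20 at or before Felix starts 17:40 → clear.
Noor: ends 15:00 at or before Felix starts 17:40 → clear.
Mateo: ends 15:35 at or before Felix starts 17:40 → clear.
Tariq: ends 17:00 at or before Felix starts 17:40 → clear.
Sana: ends 17:10 at or before Felix starts 17:40 → clear.
Declan: ends 17:35 at or before Felix starts 17:40 → clear.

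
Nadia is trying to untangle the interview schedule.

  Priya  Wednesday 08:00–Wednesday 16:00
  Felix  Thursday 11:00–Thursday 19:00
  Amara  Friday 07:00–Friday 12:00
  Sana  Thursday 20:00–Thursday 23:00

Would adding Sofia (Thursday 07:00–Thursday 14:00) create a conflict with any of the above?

Yes — it overlaps Felix

Priya: ends Wednesday 16:00 at or before Sofia starts Thursday 07:00 → clear.
Felix: starts Thursday 11:00 before Sofia ends Thursday 14:00, and ends Thursday 19:00 after Sofia starts Thursday 07:00 → overlap.
Sana: starts Thursday 20:00 at or after Sofia ends Thursday 14:00 → clear.
Amara: starts Friday 07:00 at or after Sofia ends Thursday 14:00 → clear.
Sofia overlaps Felix.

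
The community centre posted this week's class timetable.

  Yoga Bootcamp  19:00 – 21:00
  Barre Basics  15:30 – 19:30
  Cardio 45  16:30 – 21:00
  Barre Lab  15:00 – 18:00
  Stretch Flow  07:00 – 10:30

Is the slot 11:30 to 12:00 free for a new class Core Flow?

Stretch Flow: ends 10:30 at or before Core Flow starts 11:30 → clear.
Barre Lab: starts 15:00 at or after Core Flow ends 12:00 → clear.
Barre Basics: starts 15:30 at or after Core Flow ends 12:00 → clear.
Cardio 45: starts 16:30 at or after Core Flow ends 12:00 → clear.
Yoga Bootcamp: starts 19:00 at or after Core Flow ends 12:00 → clear.

Yes — the slot is free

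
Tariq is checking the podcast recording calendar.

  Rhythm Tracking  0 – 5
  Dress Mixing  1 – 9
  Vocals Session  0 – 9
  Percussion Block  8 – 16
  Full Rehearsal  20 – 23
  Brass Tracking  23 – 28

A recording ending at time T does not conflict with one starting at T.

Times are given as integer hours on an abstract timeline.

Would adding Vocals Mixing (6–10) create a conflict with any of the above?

Rhythm Tracking: ends 5 at or before Vocals Mixing starts 6 → clear.
Vocals Session: starts 0 before Vocals Mixing ends 10, and ends 9 after Vocals Mixing starts 6 → overlap.
Dress Mixing: starts 1 before Vocals Mixing ends 10, and ends 9 after Vocals Mixing starts 6 → overlap.
Percussion Block: starts 8 before Vocals Mixing ends 10, and ends 16 after Vocals Mixing starts 6 → overlap.
Full Rehearsal: starts 20 at or after Vocals Mixing ends 10 → clear.
Brass Tracking: starts 23 at or after Vocals Mixing ends 10 → clear.
Vocals Mixing overlaps Vocals Session, Dress Mixing, Percussion Block.

Yes — it overlaps Dress Mixing, Percussion Block, Vocals Session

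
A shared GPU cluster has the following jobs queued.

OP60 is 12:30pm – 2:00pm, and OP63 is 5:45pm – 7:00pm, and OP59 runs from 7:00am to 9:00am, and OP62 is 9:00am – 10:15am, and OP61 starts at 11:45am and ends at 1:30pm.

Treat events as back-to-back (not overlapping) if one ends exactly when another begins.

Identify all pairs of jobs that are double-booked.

OP60 & OP61

Two intervals overlap when each starts before the other ends.
Sorted by start: OP59, OP62, OP61, OP60, OP63.
OP62 starts exactly when OP59 ends (back-to-back, no overlap); OP59 is clear from here.
OP61 starts after OP62 ends; OP62 is clear from here.
OP60 starts before OP61 ends → OP61 and OP60 overlap.
OP63 starts after OP61 ends.
OP63 starts after OP60 ends.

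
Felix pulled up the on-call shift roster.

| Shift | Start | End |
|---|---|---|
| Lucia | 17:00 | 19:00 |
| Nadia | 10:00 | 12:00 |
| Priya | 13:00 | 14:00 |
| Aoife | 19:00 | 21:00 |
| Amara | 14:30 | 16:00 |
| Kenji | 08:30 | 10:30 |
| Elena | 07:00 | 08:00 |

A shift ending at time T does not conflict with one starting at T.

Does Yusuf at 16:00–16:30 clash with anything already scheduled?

No — it doesn't clash with anything

Elena: ends 08:00 at or before Yusuf starts 16:00 → clear.
Kenji: ends 10:30 at or before Yusuf starts 16:00 → clear.
Nadia: ends 12:00 at or before Yusuf starts 16:00 → clear.
Priya: ends 14:00 at or before Yusuf starts 16:00 → clear.
Amara: ends 16:00 at or before Yusuf starts 16:00 → clear.
Lucia: starts 17:00 at or after Yusuf ends 16:30 → clear.
Aoife: starts 19:00 at or after Yusuf ends 16:30 → clear.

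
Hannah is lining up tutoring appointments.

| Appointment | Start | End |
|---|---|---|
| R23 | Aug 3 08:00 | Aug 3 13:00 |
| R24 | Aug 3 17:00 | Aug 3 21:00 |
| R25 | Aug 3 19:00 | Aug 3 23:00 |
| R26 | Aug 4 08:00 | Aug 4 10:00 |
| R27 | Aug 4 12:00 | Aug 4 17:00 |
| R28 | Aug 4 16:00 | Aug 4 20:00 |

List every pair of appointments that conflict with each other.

R24 & R25, R27 & R28

Check each pair: they overlap iff neither finishes before the other starts.
Sorted by start: R23, R24, R25, R26, R27, R28.
R24 starts after R23 ends, so nothing later overlaps R23 either.
R25 starts before R24 ends → R24 and R25 overlap.
R26 starts after R24 ends, so nothing later overlaps R24 either.
R26 starts after R25 ends, so nothing later overlaps R25 either.
R27 starts after R26 ends, so nothing later overlaps R26 either.
R28 starts before R27 ends → R27 and R28 overlap.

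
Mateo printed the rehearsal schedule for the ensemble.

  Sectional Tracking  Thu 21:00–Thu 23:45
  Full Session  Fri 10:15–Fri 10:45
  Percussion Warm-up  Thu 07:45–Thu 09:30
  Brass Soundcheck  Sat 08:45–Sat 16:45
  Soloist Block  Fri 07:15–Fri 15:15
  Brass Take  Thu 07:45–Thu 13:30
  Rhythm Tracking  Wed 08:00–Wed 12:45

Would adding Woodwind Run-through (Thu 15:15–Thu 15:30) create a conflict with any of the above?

Rhythm Tracking: ends Wed 12:45 at or before Woodwind Run-through starts Thu 15:15 → clear.
Brass Take: ends Thu 13:30 at or before Woodwind Run-through starts Thu 15:15 → clear.
Percussion Warm-up: ends Thu 09:30 at or before Woodwind Run-through starts Thu 15:15 → clear.
Sectional Tracking: starts Thu 21:00 at or after Woodwind Run-through ends Thu 15:30 → clear.
Soloist Block: starts Fri 07:15 at or after Woodwind Run-through ends Thu 15:30 → clear.
Full Session: starts Fri 10:15 at or after Woodwind Run-through ends Thu 15:30 → clear.
Brass Soundcheck: starts Sat 08:45 at or after Woodwind Run-through ends Thu 15:30 → clear.

No — it doesn't clash with anything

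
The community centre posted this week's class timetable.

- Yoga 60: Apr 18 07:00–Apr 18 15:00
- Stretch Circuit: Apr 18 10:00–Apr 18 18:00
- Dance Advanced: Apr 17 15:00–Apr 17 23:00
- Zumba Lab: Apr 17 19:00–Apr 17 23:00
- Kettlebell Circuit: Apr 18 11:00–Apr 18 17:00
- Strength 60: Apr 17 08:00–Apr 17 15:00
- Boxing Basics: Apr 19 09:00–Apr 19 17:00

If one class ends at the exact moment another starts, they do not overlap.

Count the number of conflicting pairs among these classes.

4

Sorted by start: Strength 60, Dance Advanced, Zumba Lab, Yoga 60, Stretch Circuit, Kettlebell Circuit, Boxing Basics.
Dance Advanced starts exactly when Strength 60 ends (back-to-back, no overlap), so Strength 60 has no further overlaps.
Zumba Lab starts before Dance Advanced ends → Dance Advanced and Zumba Lab overlap.
Yoga 60 starts after Dance Advanced ends, so Dance Advanced has no further overlaps.
Yoga 60 starts after Zumba Lab ends, so Zumba Lab has no further overlaps.
Stretch Circuit starts before Yoga 60 ends → Yoga 60 and Stretch Circuit overlap.
Kettlebell Circuit starts before Yoga 60 ends → Yoga 60 and Kettlebell Circuit overlap.
Boxing Basics starts after Yoga 60 ends.
Kettlebell Circuit starts before Stretch Circuit ends → Stretch Circuit and Kettlebell Circuit overlap.
Boxing Basics starts after Stretch Circuit ends.
Boxing Basics starts after Kettlebell Circuit ends.
Overlapping pairs: Dance Advanced & Zumba Lab, Kettlebell Circuit & Stretch Circuit, Kettlebell Circuit & Yoga 60, Stretch Circuit & Yoga 60 — 4 in total.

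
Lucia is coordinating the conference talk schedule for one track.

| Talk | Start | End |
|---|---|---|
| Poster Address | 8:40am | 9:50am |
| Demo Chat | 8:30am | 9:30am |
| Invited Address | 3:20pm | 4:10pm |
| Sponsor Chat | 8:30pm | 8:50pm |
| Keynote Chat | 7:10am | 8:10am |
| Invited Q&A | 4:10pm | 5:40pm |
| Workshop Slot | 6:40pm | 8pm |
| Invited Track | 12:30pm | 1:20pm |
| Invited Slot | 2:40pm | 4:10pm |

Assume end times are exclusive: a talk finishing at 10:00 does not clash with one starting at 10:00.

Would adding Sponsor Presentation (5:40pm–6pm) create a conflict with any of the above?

Keynote Chat: ends 8:10am at or before Sponsor Presentation starts 5:40pm → clear.
Demo Chat: ends 9:30am at or before Sponsor Presentation starts 5:40pm → clear.
Poster Address: ends 9:50am at or before Sponsor Presentation starts 5:40pm → clear.
Invited Track: ends 1:20pm at or before Sponsor Presentation starts 5:40pm → clear.
Invited Slot: ends 4:10pm at or before Sponsor Presentation starts 5:40pm → clear.
Invited Address: ends 4:10pm at or before Sponsor Presentation starts 5:40pm → clear.
Invited Q&A: ends 5:40pm at or before Sponsor Presentation starts 5:40pm → clear.
Workshop Slot: starts 6:40pm at or after Sponsor Presentation ends 6pm → clear.
Sponsor Chat: starts 8:30pm at or after Sponsor Presentation ends 6pm → clear.

No — it doesn't clash with anything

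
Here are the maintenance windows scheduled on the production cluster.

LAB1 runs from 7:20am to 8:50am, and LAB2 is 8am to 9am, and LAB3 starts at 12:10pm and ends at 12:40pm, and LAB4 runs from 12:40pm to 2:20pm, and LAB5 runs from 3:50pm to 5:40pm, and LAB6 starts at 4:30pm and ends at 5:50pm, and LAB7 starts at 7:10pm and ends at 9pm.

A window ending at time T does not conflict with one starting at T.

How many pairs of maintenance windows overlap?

2

Two intervals overlap when each starts before the other ends.
Sorted by start: LAB1, LAB2, LAB3, LAB4, LAB5, LAB6, LAB7.
LAB2 starts before LAB1 ends → LAB1 and LAB2 overlap.
LAB3 starts after LAB1 ends — done with LAB1.
LAB3 starts after LAB2 ends — done with LAB2.
LAB4 starts exactly when LAB3 ends (back-to-back, no overlap) — done with LAB3.
LAB5 starts after LAB4 ends — done with LAB4.
LAB6 starts before LAB5 ends → LAB5 and LAB6 overlap.
LAB7 starts after LAB5 ends.
LAB7 starts after LAB6 ends.
Overlapping pairs: LAB1 & LAB2, LAB5 & LAB6 — 2 in total.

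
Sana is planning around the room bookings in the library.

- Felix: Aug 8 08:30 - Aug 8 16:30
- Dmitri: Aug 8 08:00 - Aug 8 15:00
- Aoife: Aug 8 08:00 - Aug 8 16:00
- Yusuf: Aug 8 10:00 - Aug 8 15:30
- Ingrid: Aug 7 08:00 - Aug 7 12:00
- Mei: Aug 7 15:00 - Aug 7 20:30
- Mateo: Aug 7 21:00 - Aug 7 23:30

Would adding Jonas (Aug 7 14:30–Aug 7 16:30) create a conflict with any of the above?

Ingrid: ends Aug 7 12:00 at or before Jonas starts Aug 7 14:30 → clear.
Mei: starts Aug 7 15:00 before Jonas ends Aug 7 16:30, and ends Aug 7 20:30 after Jonas starts Aug 7 14:30 → overlap.
Mateo: starts Aug 7 21:00 at or after Jonas ends Aug 7 16:30 → clear.
Dmitri: starts Aug 8 08:00 at or after Jonas ends Aug 7 16:30 → clear.
Aoife: starts Aug 8 08:00 at or after Jonas ends Aug 7 16:30 → clear.
Felix: starts Aug 8 08:30 at or after Jonas ends Aug 7 16:30 → clear.
Yusuf: starts Aug 8 10:00 at or after Jonas ends Aug 7 16:30 → clear.
Jonas overlaps Mei.

Yes — it overlaps Mei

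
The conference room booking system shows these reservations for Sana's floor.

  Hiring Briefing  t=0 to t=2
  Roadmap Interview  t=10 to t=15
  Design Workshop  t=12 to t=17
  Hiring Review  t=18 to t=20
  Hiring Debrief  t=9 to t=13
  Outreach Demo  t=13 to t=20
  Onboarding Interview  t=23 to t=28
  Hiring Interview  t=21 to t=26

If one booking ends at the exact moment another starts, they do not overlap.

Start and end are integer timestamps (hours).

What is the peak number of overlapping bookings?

3

Sweep the timeline, counting +1 at each start and −1 at each end (ends before starts at a tie):
t=0 start Hiring Briefing → 1
t=2 end Hiring Briefing → 0
t=9 start Hiring Debrief → 1
t=10 start Roadmap Interview → 2
t=12 start Design Workshop → 3
t=13 end Hiring Debrief → 2
t=13 start Outreach Demo → 3
t=15 end Roadmap Interview → 2
t=17 end Design Workshop → 1
t=18 start Hiring Review → 2
t=20 end Hiring Review → 1
t=20 end Outreach Demo → 0
t=21 start Hiring Interview → 1
t=23 start Onboarding Interview → 2
t=26 end Hiring Interview → 1
t=28 end Onboarding Interview → 0
Peak is 3, at t=12 (Design Workshop, Hiring Debrief, Roadmap Interview).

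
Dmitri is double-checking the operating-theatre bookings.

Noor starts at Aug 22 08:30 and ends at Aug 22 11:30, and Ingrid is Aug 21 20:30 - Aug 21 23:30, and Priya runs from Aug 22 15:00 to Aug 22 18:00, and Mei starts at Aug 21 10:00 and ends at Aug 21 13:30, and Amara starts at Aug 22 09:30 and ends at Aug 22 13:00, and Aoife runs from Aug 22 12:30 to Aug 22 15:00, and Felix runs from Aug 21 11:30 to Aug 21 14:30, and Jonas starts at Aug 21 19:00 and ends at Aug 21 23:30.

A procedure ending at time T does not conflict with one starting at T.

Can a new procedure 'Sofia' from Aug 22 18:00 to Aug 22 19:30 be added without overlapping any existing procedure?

Mei: ends Aug 21 13:30 at or before Sofia starts Aug 22 18:00 → clear.
Felix: ends Aug 21 14:30 at or before Sofia starts Aug 22 18:00 → clear.
Jonas: ends Aug 21 23:30 at or before Sofia starts Aug 22 18:00 → clear.
Ingrid: ends Aug 21 23:30 at or before Sofia starts Aug 22 18:00 → clear.
Noor: ends Aug 22 11:30 at or before Sofia starts Aug 22 18:00 → clear.
Amara: ends Aug 22 13:00 at or before Sofia starts Aug 22 18:00 → clear.
Aoife: ends Aug 22 15:00 at or before Sofia starts Aug 22 18:00 → clear.
Priya: ends Aug 22 18:00 at or before Sofia starts Aug 22 18:00 → clear.

Yes — the slot is free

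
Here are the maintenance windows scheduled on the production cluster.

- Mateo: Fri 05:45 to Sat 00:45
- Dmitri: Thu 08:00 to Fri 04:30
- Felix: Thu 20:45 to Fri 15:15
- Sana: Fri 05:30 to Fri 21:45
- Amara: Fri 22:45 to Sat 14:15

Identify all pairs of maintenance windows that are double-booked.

Sorted by start: Dmitri, Felix, Sana, Mateo, Amara.
Felix starts before Dmitri ends → Dmitri and Felix overlap.
Sana starts after Dmitri ends — done with Dmitri.
Sana starts before Felix ends → Felix and Sana overlap.
Mateo starts before Felix ends → Felix and Mateo overlap.
Amara starts after Felix ends.
Mateo starts before Sana ends → Sana and Mateo overlap.
Amara starts after Sana ends.
Amara starts before Mateo ends → Mateo and Amara overlap.

Amara & Mateo, Dmitri & Felix, Felix & Mateo, Felix & Sana, Mateo & Sana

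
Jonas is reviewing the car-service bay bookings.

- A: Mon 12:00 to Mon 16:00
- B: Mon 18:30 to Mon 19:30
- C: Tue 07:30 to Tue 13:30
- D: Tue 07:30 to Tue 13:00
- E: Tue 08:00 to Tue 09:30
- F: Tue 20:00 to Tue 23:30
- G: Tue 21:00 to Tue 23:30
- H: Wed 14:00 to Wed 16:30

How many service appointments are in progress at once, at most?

Walk through starts and ends in time order (an end at T is processed before a start at T):
Mon 12:00 start A → 1
Mon 16:00 end A → 0
Mon 18:30 start B → 1
Mon 19:30 end B → 0
Tue 07:30 start C → 1
Tue 07:30 start D → 2
Tue 08:00 start E → 3
Tue 09:30 end E → 2
Tue 13:00 end D → 1
Tue 13:30 end C → 0
Tue 20:00 start F → 1
Tue 21:00 start G → 2
Tue 23:30 end F → 1
Tue 23:30 end G → 0
Wed 14:00 start H → 1
Wed 16:30 end H → 0
Peak is 3, at Tue 08:00 (C, D, E).

3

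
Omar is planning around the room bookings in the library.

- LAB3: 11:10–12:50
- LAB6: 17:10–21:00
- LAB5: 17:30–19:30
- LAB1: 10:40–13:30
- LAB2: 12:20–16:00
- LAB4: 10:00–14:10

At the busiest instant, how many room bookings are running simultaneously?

Sort all start/end points and keep a running count:
10:00 start LAB4 → 1
10:40 start LAB1 → 2
11:10 start LAB3 → 3
12:20 start LAB2 → 4
12:50 end LAB3 → 3
13:30 end LAB1 → 2
14:10 end LAB4 → 1
16:00 end LAB2 → 0
17:10 start LAB6 → 1
17:30 start LAB5 → 2
19:30 end LAB5 → 1
21:00 end LAB6 → 0
Peak is 4, at 12:20 (LAB1, LAB2, LAB3, LAB4).

4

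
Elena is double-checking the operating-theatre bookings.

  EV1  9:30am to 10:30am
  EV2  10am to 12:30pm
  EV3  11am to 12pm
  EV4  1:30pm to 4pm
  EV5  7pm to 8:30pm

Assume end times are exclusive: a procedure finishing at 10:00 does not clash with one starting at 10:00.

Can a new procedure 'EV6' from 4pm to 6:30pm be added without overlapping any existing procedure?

EV1: ends 10:30am at or before EV6 starts 4pm → clear.
EV2: ends 12:30pm at or before EV6 starts 4pm → clear.
EV3: ends 12pm at or before EV6 starts 4pm → clear.
EV4: ends 4pm at or before EV6 starts 4pm → clear.
EV5: starts 7pm at or after EV6 ends 6:30pm → clear.

Yes — the slot is free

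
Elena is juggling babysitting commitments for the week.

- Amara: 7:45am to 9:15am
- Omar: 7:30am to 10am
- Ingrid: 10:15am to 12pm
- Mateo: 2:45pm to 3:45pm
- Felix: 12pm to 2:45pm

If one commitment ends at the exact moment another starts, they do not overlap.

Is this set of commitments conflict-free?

Sorted by start: Omar, Amara, Ingrid, Felix, Mateo.
Amara starts before Omar ends → Omar and Amara overlap.
That's a conflict, so the schedule is not conflict-free.

No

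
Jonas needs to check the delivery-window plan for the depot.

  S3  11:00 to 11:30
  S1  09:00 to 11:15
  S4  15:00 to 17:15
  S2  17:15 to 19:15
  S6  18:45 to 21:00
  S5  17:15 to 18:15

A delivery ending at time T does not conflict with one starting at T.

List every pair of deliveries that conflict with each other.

Sorted by start: S1, S3, S4, S2, S5, S6.
S3 starts before S1 ends → S1 and S3 overlap.
S4 starts after S1 ends, so nothing later overlaps S1 either.
S4 starts after S3 ends, so nothing later overlaps S3 either.
S2 starts exactly when S4 ends (back-to-back, no overlap), so nothing later overlaps S4 either.
S5 starts before S2 ends → S2 and S5 overlap.
S6 starts before S2 ends → S2 and S6 overlap.
S6 starts after S5 ends.

S1 & S3, S2 & S5, S2 & S6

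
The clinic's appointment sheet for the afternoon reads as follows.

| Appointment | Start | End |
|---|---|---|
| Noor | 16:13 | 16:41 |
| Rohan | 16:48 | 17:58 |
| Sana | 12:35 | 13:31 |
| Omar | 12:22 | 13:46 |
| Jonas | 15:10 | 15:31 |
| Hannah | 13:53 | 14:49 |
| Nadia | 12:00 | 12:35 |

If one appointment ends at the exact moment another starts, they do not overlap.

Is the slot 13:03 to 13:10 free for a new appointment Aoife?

No — it overlaps Omar, Sana

Nadia: ends 12:35 at or before Aoife starts 13:03 → clear.
Omar: starts 12:22 before Aoife ends 13:10, and ends 13:46 after Aoife starts 13:03 → overlap.
Sana: starts 12:35 before Aoife ends 13:10, and ends 13:31 after Aoife starts 13:03 → overlap.
Hannah: starts 13:53 at or after Aoife ends 13:10 → clear.
Jonas: starts 15:10 at or after Aoife ends 13:10 → clear.
Noor: starts 16:13 at or after Aoife ends 13:10 → clear.
Rohan: starts 16:48 at or after Aoife ends 13:10 → clear.
Aoife overlaps Omar, Sana.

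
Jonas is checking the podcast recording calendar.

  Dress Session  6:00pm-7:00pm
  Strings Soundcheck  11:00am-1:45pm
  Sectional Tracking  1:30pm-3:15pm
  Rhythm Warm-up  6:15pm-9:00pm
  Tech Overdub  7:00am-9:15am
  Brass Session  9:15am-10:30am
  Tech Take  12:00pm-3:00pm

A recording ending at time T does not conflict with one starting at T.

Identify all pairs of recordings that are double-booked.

Dress Session & Rhythm Warm-up, Sectional Tracking & Strings Soundcheck, Sectional Tracking & Tech Take, Strings Soundcheck & Tech Take

Check each pair: they overlap iff neither finishes before the other starts.
Sorted by start: Tech Overdub, Brass Session, Strings Soundcheck, Tech Take, Sectional Tracking, Dress Session, Rhythm Warm-up.
Brass Session starts exactly when Tech Overdub ends (back-to-back, no overlap); Tech Overdub is clear from here.
Strings Soundcheck starts after Brass Session ends; Brass Session is clear from here.
Tech Take starts before Strings Soundcheck ends → Strings Soundcheck and Tech Take overlap.
Sectional Tracking starts before Strings Soundcheck ends → Strings Soundcheck and Sectional Tracking overlap.
Dress Session starts after Strings Soundcheck ends; Strings Soundcheck is clear from here.
Sectional Tracking starts before Tech Take ends → Tech Take and Sectional Tracking overlap.
Dress Session starts after Tech Take ends; Tech Take is clear from here.
Dress Session starts after Sectional Tracking ends; Sectional Tracking is clear from here.
Rhythm Warm-up starts before Dress Session ends → Dress Session and Rhythm Warm-up overlap.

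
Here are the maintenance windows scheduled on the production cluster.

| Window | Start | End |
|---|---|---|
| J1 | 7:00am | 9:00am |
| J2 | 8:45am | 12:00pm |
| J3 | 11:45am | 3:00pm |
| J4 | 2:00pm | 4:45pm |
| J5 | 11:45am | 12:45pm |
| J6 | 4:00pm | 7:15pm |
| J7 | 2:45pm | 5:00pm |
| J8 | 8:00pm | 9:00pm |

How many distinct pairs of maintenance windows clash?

Sorted by start: J1, J2, J3, J5, J4, J7, J6, J8.
J2 starts before J1 ends → J1 and J2 overlap.
J3 starts after J1 ends; J1 is clear from here.
J3 starts before J2 ends → J2 and J3 overlap.
J5 starts before J2 ends → J2 and J5 overlap.
J4 starts after J2 ends; J2 is clear from here.
J5 starts before J3 ends → J3 and J5 overlap.
J4 starts before J3 ends → J3 and J4 overlap.
J7 starts before J3 ends → J3 and J7 overlap.
J6 starts after J3 ends; J3 is clear from here.
J4 starts after J5 ends; J5 is clear from here.
J7 starts before J4 ends → J4 and J7 overlap.
J6 starts before J4 ends → J4 and J6 overlap.
J8 starts after J4 ends.
J6 starts before J7 ends → J7 and J6 overlap.
J8 starts after J7 ends.
J8 starts after J6 ends.
Overlapping pairs: J1 & J2, J2 & J3, J2 & J5, J3 & J4, J3 & J5, J3 & J7, J4 & J6, J4 & J7, J6 & J7 — 9 in total.

9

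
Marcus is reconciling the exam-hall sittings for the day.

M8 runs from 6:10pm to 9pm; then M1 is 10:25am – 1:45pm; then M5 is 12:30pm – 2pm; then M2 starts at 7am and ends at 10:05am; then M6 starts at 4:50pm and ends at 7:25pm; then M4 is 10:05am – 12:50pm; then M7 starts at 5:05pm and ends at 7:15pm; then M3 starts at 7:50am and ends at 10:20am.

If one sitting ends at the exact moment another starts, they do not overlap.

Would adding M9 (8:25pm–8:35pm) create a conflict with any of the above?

M2: ends 10:05am at or before M9 starts 8:25pm → clear.
M3: ends 10:20am at or before M9 starts 8:25pm → clear.
M4: ends 12:50pm at or before M9 starts 8:25pm → clear.
M1: ends 1:45pm at or before M9 starts 8:25pm → clear.
M5: ends 2pm at or before M9 starts 8:25pm → clear.
M6: ends 7:25pm at or before M9 starts 8:25pm → clear.
M7: ends 7:15pm at or before M9 starts 8:25pm → clear.
M8: starts 6:10pm before M9 ends 8:35pm, and ends 9pm after M9 starts 8:25pm → overlap.
M9 overlaps M8.

Yes — it overlaps M8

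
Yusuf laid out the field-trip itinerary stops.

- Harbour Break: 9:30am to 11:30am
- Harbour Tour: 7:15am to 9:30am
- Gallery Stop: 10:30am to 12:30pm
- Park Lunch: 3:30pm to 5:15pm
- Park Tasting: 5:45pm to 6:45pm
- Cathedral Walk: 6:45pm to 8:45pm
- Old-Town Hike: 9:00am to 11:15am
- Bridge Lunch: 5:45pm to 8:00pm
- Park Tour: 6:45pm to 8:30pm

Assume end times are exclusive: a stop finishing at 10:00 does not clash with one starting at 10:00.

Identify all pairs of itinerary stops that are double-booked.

Bridge Lunch & Cathedral Walk, Bridge Lunch & Park Tasting, Bridge Lunch & Park Tour, Cathedral Walk & Park Tour, Gallery Stop & Harbour Break, Gallery Stop & Old-Town Hike, Harbour Break & Old-Town Hike, Harbour Tour & Old-Town Hike

Two intervals overlap when each starts before the other ends.
Sorted by start: Harbour Tour, Old-Town Hike, Harbour Break, Gallery Stop, Park Lunch, Bridge Lunch, Park Tasting, Park Tour, Cathedral Walk.
Old-Town Hike starts before Harbour Tour ends → Harbour Tour and Old-Town Hike overlap.
Harbour Break starts exactly when Harbour Tour ends (back-to-back, no overlap), so Harbour Tour has no further overlaps.
Harbour Break starts before Old-Town Hike ends → Old-Town Hike and Harbour Break overlap.
Gallery Stop starts before Old-Town Hike ends → Old-Town Hike and Gallery Stop overlap.
Park Lunch starts after Old-Town Hike ends, so Old-Town Hike has no further overlaps.
Gallery Stop starts before Harbour Break ends → Harbour Break and Gallery Stop overlap.
Park Lunch starts after Harbour Break ends, so Harbour Break has no further overlaps.
Park Lunch starts after Gallery Stop ends, so Gallery Stop has no further overlaps.
Bridge Lunch starts after Park Lunch ends, so Park Lunch has no further overlaps.
Park Tasting starts before Bridge Lunch ends → Bridge Lunch and Park Tasting overlap.
Park Tour starts before Bridge Lunch ends → Bridge Lunch and Park Tour overlap.
Cathedral Walk starts before Bridge Lunch ends → Bridge Lunch and Cathedral Walk overlap.
Park Tour starts exactly when Park Tasting ends (back-to-back, no overlap), so Park Tasting has no further overlaps.
Cathedral Walk starts before Park Tour ends → Park Tour and Cathedral Walk overlap.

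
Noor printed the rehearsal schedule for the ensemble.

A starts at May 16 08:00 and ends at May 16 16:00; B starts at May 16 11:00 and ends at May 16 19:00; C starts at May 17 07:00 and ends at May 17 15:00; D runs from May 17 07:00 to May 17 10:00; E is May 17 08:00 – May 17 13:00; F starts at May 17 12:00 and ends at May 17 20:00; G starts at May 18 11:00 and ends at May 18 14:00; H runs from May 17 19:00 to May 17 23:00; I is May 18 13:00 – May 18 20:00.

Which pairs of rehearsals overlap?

A & B, C & D, C & E, C & F, D & E, E & F, F & H, G & I

Sorted by start: A, B, C, D, E, F, H, G, I.
B starts before A ends → A and B overlap.
C starts after A ends — done with A.
C starts after B ends — done with B.
D starts before C ends → C and D overlap.
E starts before C ends → C and E overlap.
F starts before C ends → C and F overlap.
H starts after C ends — done with C.
E starts before D ends → D and E overlap.
F starts after D ends — done with D.
F starts before E ends → E and F overlap.
H starts after E ends — done with E.
H starts before F ends → F and H overlap.
G starts after F ends — done with F.
G starts after H ends — done with H.
I starts before G ends → G and I overlap.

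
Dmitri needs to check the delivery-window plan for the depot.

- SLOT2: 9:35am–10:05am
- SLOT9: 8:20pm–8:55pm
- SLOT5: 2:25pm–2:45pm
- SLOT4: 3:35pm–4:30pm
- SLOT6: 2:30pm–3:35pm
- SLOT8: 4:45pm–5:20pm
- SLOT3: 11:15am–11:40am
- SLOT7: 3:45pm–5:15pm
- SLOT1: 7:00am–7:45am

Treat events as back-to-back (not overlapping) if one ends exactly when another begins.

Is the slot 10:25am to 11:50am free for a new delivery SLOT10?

No — it overlaps SLOT3

SLOT1: ends 7:45am at or before SLOT10 starts 10:25am → clear.
SLOT2: ends 10:05am at or before SLOT10 starts 10:25am → clear.
SLOT3: starts 11:15am before SLOT10 ends 11:50am, and ends 11:40am after SLOT10 starts 10:25am → overlap.
SLOT5: starts 2:25pm at or after SLOT10 ends 11:50am → clear.
SLOT6: starts 2:30pm at or after SLOT10 ends 11:50am → clear.
SLOT4: starts 3:35pm at or after SLOT10 ends 11:50am → clear.
SLOT7: starts 3:45pm at or after SLOT10 ends 11:50am → clear.
SLOT8: starts 4:45pm at or after SLOT10 ends 11:50am → clear.
SLOT9: starts 8:20pm at or after SLOT10 ends 11:50am → clear.
SLOT10 overlaps SLOT3.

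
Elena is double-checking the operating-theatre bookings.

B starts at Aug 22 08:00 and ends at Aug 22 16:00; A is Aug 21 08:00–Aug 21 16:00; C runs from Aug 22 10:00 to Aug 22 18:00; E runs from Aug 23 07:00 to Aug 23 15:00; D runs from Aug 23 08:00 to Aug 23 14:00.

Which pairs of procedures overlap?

B & C, D & E

Sorted by start: A, B, C, E, D.
B starts after A ends, so nothing later overlaps A either.
C starts before B ends → B and C overlap.
E starts after B ends, so nothing later overlaps B either.
E starts after C ends, so nothing later overlaps C either.
D starts before E ends → E and D overlap.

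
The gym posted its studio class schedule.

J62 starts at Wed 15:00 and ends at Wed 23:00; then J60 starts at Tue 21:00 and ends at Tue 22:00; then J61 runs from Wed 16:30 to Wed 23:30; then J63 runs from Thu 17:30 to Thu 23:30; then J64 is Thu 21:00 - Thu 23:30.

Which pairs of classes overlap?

Sorted by start: J60, J62, J61, J63, J64.
J62 starts after J60 ends — done with J60.
J61 starts before J62 ends → J62 and J61 overlap.
J63 starts after J62 ends — done with J62.
J63 starts after J61 ends — done with J61.
J64 starts before J63 ends → J63 and J64 overlap.

J61 & J62, J63 & J64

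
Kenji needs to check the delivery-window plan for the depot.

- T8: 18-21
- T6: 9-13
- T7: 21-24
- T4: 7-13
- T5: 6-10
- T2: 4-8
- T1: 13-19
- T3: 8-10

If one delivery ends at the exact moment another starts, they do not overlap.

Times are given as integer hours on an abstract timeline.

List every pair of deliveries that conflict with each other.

T1 & T8, T2 & T4, T2 & T5, T3 & T4, T3 & T5, T3 & T6, T4 & T5, T4 & T6, T5 & T6

Sorted by start: T2, T5, T4, T3, T6, T1, T8, T7.
T5 starts before T2 ends → T2 and T5 overlap.
T4 starts before T2 ends → T2 and T4 overlap.
T3 starts exactly when T2 ends (back-to-back, no overlap) — done with T2.
T4 starts before T5 ends → T5 and T4 overlap.
T3 starts before T5 ends → T5 and T3 overlap.
T6 starts before T5 ends → T5 and T6 overlap.
T1 starts after T5 ends — done with T5.
T3 starts before T4 ends → T4 and T3 overlap.
T6 starts before T4 ends → T4 and T6 overlap.
T1 starts exactly when T4 ends (back-to-back, no overlap) — done with T4.
T6 starts before T3 ends → T3 and T6 overlap.
T1 starts after T3 ends — done with T3.
T1 starts exactly when T6 ends (back-to-back, no overlap) — done with T6.
T8 starts before T1 ends → T1 and T8 overlap.
T7 starts after T1 ends.
T7 starts exactly when T8 ends (back-to-back, no overlap).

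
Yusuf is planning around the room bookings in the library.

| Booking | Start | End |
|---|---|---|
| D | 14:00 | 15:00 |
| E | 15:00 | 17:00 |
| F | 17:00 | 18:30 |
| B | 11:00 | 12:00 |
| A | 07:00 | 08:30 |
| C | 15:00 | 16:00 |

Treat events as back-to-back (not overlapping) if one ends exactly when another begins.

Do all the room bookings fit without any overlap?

Two intervals overlap when each starts before the other ends.
Sorted by start: A, B, D, C, E, F.
B starts after A ends; A is clear from here.
D starts after B ends; B is clear from here.
C starts exactly when D ends (back-to-back, no overlap); D is clear from here.
E starts before C ends → C and E overlap.
That's a conflict, so the schedule is not conflict-free.

No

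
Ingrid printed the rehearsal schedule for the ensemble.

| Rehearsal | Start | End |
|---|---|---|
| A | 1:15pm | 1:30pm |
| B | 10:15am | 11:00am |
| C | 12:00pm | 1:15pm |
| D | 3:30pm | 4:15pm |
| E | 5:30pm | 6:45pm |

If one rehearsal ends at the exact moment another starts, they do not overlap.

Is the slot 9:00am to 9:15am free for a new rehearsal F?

Yes — the slot is free

B: starts 10:15am at or after F ends 9:15am → clear.
C: starts 12:00pm at or after F ends 9:15am → clear.
A: starts 1:15pm at or after F ends 9:15am → clear.
D: starts 3:30pm at or after F ends 9:15am → clear.
E: starts 5:30pm at or after F ends 9:15am → clear.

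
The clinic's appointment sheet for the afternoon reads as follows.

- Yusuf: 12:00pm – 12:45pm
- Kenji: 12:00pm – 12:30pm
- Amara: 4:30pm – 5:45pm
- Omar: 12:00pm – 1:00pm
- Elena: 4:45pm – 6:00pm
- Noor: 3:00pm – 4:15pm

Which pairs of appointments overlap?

Amara & Elena, Kenji & Omar, Kenji & Yusuf, Omar & Yusuf

Sorted by start: Omar, Yusuf, Kenji, Noor, Amara, Elena.
Yusuf starts before Omar ends → Omar and Yusuf overlap.
Kenji starts before Omar ends → Omar and Kenji overlap.
Noor starts after Omar ends, so nothing later overlaps Omar either.
Kenji starts before Yusuf ends → Yusuf and Kenji overlap.
Noor starts after Yusuf ends, so nothing later overlaps Yusuf either.
Noor starts after Kenji ends, so nothing later overlaps Kenji either.
Amara starts after Noor ends, so nothing later overlaps Noor either.
Elena starts before Amara ends → Amara and Elena overlap.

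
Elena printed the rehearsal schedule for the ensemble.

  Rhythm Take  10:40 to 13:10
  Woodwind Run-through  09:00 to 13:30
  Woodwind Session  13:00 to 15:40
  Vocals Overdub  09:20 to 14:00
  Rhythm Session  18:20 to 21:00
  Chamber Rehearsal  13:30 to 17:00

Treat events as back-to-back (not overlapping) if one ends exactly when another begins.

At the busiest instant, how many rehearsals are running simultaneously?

4

Walk through starts and ends in time order (an end at T is processed before a start at T):
09:00 start Woodwind Run-through → 1
09:20 start Vocals Overdub → 2
10:40 start Rhythm Take → 3
13:00 start Woodwind Session → 4
13:10 end Rhythm Take → 3
13:30 end Woodwind Run-through → 2
13:30 start Chamber Rehearsal → 3
14:00 end Vocals Overdub → 2
15:40 end Woodwind Session → 1
17:00 end Chamber Rehearsal → 0
18:20 start Rhythm Session → 1
21:00 end Rhythm Session → 0
Peak is 4, at 13:00 (Rhythm Take, Vocals Overdub, Woodwind Run-through, Woodwind Session).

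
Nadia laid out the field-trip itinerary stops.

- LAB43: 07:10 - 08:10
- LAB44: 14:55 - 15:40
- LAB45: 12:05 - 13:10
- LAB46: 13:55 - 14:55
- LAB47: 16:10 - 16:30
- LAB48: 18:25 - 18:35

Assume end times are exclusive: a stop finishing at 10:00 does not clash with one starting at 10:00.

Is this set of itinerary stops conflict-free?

Yes

Two intervals overlap when each starts before the other ends.
Sorted by start: LAB43, LAB45, LAB46, LAB44, LAB47, LAB48.
LAB45 starts after LAB43 ends, so nothing later overlaps LAB43 either.
LAB46 starts after LAB45 ends, so nothing later overlaps LAB45 either.
LAB44 starts exactly when LAB46 ends (back-to-back, no overlap), so nothing later overlaps LAB46 either.
LAB47 starts after LAB44 ends, so nothing later overlaps LAB44 either.
LAB48 starts after LAB47 ends.
Every pair is clear; the schedule has no overlaps.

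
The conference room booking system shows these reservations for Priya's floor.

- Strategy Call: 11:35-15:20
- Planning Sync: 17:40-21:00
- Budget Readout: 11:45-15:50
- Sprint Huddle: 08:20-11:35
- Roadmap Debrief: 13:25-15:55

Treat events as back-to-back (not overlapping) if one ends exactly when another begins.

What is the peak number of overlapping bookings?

3

Walk through starts and ends in time order (an end at T is processed before a start at T):
08:20 start Sprint Huddle → 1
11:35 end Sprint Huddle → 0
11:35 start Strategy Call → 1
11:45 start Budget Readout → 2
13:25 start Roadmap Debrief → 3
15:20 end Strategy Call → 2
15:50 end Budget Readout → 1
15:55 end Roadmap Debrief → 0
17:40 start Planning Sync → 1
21:00 end Planning Sync → 0
Peak is 3, at 13:25 (Budget Readout, Roadmap Debrief, Strategy Call).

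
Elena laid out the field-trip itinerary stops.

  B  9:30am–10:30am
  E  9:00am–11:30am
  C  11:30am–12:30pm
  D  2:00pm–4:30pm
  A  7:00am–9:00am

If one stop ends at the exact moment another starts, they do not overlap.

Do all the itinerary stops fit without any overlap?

Sorted by start: A, E, B, C, D.
E starts exactly when A ends (back-to-back, no overlap), so A has no further overlaps.
B starts before E ends → E and B overlap.
That's a conflict, so the schedule is not conflict-free.

No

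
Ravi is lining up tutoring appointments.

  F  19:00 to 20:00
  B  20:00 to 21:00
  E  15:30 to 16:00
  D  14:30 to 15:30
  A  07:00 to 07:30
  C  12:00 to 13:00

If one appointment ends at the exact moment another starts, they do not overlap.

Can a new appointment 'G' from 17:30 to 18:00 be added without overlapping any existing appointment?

Yes — the slot is free

A: ends 07:30 at or before G starts 17:30 → clear.
C: ends 13:00 at or before G starts 17:30 → clear.
D: ends 15:30 at or before G starts 17:30 → clear.
E: ends 16:00 at or before G starts 17:30 → clear.
F: starts 19:00 at or after G ends 18:00 → clear.
B: starts 20:00 at or after G ends 18:00 → clear.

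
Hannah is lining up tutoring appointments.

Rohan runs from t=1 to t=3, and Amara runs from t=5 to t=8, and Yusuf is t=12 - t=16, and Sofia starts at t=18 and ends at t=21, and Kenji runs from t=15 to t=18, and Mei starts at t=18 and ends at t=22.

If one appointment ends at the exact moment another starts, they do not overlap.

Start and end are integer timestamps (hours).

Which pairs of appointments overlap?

Sorted by start: Rohan, Amara, Yusuf, Kenji, Sofia, Mei.
Amara starts after Rohan ends; Rohan is clear from here.
Yusuf starts after Amara ends; Amara is clear from here.
Kenji starts before Yusuf ends → Yusuf and Kenji overlap.
Sofia starts after Yusuf ends; Yusuf is clear from here.
Sofia starts exactly when Kenji ends (back-to-back, no overlap); Kenji is clear from here.
Mei starts before Sofia ends → Sofia and Mei overlap.

Kenji & Yusuf, Mei & Sofia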